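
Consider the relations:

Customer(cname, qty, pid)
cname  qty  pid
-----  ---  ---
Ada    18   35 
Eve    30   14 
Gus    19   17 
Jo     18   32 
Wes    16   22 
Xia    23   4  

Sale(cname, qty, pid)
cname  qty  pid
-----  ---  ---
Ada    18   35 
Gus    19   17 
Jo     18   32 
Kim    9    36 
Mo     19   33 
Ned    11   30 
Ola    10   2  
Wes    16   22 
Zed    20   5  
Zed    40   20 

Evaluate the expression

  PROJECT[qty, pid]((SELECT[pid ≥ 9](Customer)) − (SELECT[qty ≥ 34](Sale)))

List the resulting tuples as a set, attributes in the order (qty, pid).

Apply σ_{pid ≥ 9}; surviving tuples: {(Ada, 18, 35), (Eve, 30, 14), (Gus, 19, 17), (Jo, 18, 32), (Wes, 16, 22)}
Apply σ_{qty ≥ 34}; surviving tuples: {(Zed, 40, 20)}
Set difference of the two operands is {(Ada, 18, 35), (Eve, 30, 14), (Gus, 19, 17), (Jo, 18, 32), (Wes, 16, 22)}.
Keep only column(s) qty, pid: {(16, 22), (18, 32), (18, 35), (19, 17), (30, 14)}

{(16, 22), (18, 32), (18, 35), (19, 17), (30, 14)}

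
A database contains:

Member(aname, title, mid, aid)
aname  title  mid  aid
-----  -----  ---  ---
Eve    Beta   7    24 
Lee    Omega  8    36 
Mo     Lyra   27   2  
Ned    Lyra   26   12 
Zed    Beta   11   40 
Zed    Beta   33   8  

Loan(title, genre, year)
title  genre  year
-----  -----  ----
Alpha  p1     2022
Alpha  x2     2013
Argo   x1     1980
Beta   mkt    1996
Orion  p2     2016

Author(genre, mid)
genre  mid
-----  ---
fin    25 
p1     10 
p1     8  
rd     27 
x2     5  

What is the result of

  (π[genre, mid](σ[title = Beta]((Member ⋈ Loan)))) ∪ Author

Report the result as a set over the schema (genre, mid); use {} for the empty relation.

Natural join on title: {(Eve, Beta, 7, 24, mkt, 1996), (Zed, Beta, 11, 40, mkt, 1996), (Zed, Beta, 33, 8, mkt, 1996)}
Apply σ_{title = Beta}; surviving tuples: {(Eve, Beta, 7, 24, mkt, 1996), (Zed, Beta, 11, 40, mkt, 1996), (Zed, Beta, 33, 8, mkt, 1996)}
π[genre, mid]: project onto (genre, mid) → {(mkt, 11), (mkt, 33), (mkt, 7)}
Set union of the two operands is {(fin, 25), (mkt, 11), (mkt, 33), (mkt, 7), (p1, 10), (p1, 8), (rd, 27), (x2, 5)}.

{(fin, 25), (mkt, 11), (mkt, 33), (mkt, 7), (p1, 10), (p1, 8), (rd, 27), (x2, 5)}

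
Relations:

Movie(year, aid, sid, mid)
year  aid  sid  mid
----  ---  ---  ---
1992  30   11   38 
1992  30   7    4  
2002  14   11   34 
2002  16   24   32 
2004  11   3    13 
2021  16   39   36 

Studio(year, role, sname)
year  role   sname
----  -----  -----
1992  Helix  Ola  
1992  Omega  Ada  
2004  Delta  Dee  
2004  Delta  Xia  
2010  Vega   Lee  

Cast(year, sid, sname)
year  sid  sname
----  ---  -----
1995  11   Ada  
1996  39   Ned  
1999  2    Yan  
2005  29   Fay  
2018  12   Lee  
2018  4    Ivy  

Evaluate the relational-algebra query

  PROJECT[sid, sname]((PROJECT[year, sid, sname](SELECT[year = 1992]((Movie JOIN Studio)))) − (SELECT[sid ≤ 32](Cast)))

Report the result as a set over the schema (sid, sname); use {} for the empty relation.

{(11, Ada), (11, Ola), (7, Ada), (7, Ola)}

Movie ⋈ Studio (natural join on year): {(1992, 30, 11, 38, Helix, Ola), (1992, 30, 11, 38, Omega, Ada), (1992, 30, 7, 4, Helix, Ola), (1992, 30, 7, 4, Omega, Ada), (2004, 11, 3, 13, Delta, Dee), (2004, 11, 3, 13, Delta, Xia)}
σ[year = 1992]: keep tuples satisfying year = 1992 → {(1992, 30, 11, 38, Helix, Ola), (1992, 30, 11, 38, Omega, Ada), (1992, 30, 7, 4, Helix, Ola), (1992, 30, 7, 4, Omega, Ada)}
π_{year, sid, sname} gives {(1992, 11, Ada), (1992, 11, Ola), (1992, 7, Ada), (1992, 7, Ola)}.
σ[sid ≤ 32]: keep tuples satisfying sid ≤ 32 → {(1995, 11, Ada), (1999, 2, Yan), (2005, 29, Fay), (2018, 12, Lee), (2018, 4, Ivy)}
Set difference of the two operands is {(1992, 11, Ada), (1992, 11, Ola), (1992, 7, Ada), (1992, 7, Ola)}.
π_{sid, sname} gives {(11, Ada), (11, Ola), (7, Ada), (7, Ola)}.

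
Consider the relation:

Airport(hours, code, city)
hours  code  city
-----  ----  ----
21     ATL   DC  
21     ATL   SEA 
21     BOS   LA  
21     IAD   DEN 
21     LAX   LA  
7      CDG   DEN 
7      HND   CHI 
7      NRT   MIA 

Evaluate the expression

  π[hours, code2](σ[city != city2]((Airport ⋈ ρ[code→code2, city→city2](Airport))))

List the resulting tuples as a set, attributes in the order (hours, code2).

{(21, ATL), (21, BOS), (21, IAD), (21, LAX), (7, CDG), (7, HND), (7, NRT)}

ρ[code→code2, city→city2]: schema becomes (hours, code2, city2); tuples unchanged.
Joining Airport and ρ[code→code2, city→city2](Airport) on hours yields {(21, ATL, DC, ATL, DC), (21, ATL, DC, ATL, SEA), (21, ATL, DC, BOS, LA), (21, ATL, DC, IAD, DEN), (21, ATL, DC, LAX, LA), (21, ATL, SEA, ATL, DC), (21, ATL, SEA, ATL, SEA), (21, ATL, SEA, BOS, LA), (21, ATL, SEA, IAD, DEN), (21, ATL, SEA, LAX, LA), (21, BOS, LA, ATL, DC), (21, BOS, LA, ATL, SEA), (21, BOS, LA, BOS, LA), (21, BOS, LA, IAD, DEN), (21, BOS, LA, LAX, LA), (21, IAD, DEN, ATL, DC), (21, IAD, DEN, ATL, SEA), (21, IAD, DEN, BOS, LA), (21, IAD, DEN, IAD, DEN), (21, IAD, DEN, LAX, LA), (21, LAX, LA, ATL, DC), (21, LAX, LA, ATL, SEA), (21, LAX, LA, BOS, LA), (21, LAX, LA, IAD, DEN), (21, LAX, LA, LAX, LA), (7, CDG, DEN, CDG, DEN), (7, CDG, DEN, HND, CHI), (7, CDG, DEN, NRT, MIA), (7, HND, CHI, CDG, DEN), (7, HND, CHI, HND, CHI), (7, HND, CHI, NRT, MIA), (7, NRT, MIA, CDG, DEN), (7, NRT, MIA, HND, CHI), (7, NRT, MIA, NRT, MIA)}.
Filtering on city != city2 leaves {(21, ATL, DC, ATL, SEA), (21, ATL, DC, BOS, LA), (21, ATL, DC, IAD, DEN), (21, ATL, DC, LAX, LA), (21, ATL, SEA, ATL, DC), (21, ATL, SEA, BOS, LA), (21, ATL, SEA, IAD, DEN), (21, ATL, SEA, LAX, LA), (21, BOS, LA, ATL, DC), (21, BOS, LA, ATL, SEA), (21, BOS, LA, IAD, DEN), (21, IAD, DEN, ATL, DC), (21, IAD, DEN, ATL, SEA), (21, IAD, DEN, BOS, LA), (21, IAD, DEN, LAX, LA), (21, LAX, LA, ATL, DC), (21, LAX, LA, ATL, SEA), (21, LAX, LA, IAD, DEN), (7, CDG, DEN, HND, CHI), (7, CDG, DEN, NRT, MIA), (7, HND, CHI, CDG, DEN), (7, HND, CHI, NRT, MIA), (7, NRT, MIA, CDG, DEN), (7, NRT, MIA, HND, CHI)}.
π[hours, code2]: project onto (hours, code2) (17 duplicate(s) eliminated) → {(21, ATL), (21, BOS), (21, IAD), (21, LAX), (7, CDG), (7, HND), (7, NRT)}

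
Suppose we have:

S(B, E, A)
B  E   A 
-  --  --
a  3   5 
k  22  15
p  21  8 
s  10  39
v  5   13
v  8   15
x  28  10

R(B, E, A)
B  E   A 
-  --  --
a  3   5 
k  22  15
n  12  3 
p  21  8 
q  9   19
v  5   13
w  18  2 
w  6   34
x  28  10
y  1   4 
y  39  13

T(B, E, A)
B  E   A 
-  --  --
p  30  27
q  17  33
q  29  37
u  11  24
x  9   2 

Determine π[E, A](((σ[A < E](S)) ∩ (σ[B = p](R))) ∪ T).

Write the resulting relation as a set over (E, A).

Apply σ_{A < E}; surviving tuples: {(k, 22, 15), (p, 21, 8), (x, 28, 10)}
Apply σ_{B = p}; surviving tuples: {(p, 21, 8)}
Set intersection of the two operands is {(p, 21, 8)}.
Set union of the two operands is {(p, 21, 8), (p, 30, 27), (q, 17, 33), (q, 29, 37), (u, 11, 24), (x, 9, 2)}.
Keep only column(s) E, A: {(11, 24), (17, 33), (21, 8), (29, 37), (30, 27), (9, 2)}

{(11, 24), (17, 33), (21, 8), (29, 37), (30, 27), (9, 2)}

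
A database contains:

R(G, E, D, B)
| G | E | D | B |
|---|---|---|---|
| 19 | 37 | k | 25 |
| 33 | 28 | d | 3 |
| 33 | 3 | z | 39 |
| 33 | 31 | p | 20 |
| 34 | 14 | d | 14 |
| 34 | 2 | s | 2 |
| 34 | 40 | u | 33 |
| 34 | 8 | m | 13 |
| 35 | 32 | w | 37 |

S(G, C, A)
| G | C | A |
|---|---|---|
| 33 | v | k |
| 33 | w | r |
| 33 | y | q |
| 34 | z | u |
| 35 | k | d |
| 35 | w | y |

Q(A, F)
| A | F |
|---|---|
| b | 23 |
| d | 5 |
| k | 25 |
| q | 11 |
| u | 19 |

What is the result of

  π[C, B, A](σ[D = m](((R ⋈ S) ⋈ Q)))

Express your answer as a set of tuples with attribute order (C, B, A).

Natural join on G: {(33, 28, d, 3, v, k), (33, 28, d, 3, w, r), (33, 28, d, 3, y, q), (33, 3, z, 39, v, k), (33, 3, z, 39, w, r), (33, 3, z, 39, y, q), (33, 31, p, 20, v, k), (33, 31, p, 20, w, r), (33, 31, p, 20, y, q), (34, 14, d, 14, z, u), (34, 2, s, 2, z, u), (34, 40, u, 33, z, u), (34, 8, m, 13, z, u), (35, 32, w, 37, k, d), (35, 32, w, 37, w, y)}
Natural join on A: {(33, 28, d, 3, v, k, 25), (33, 28, d, 3, y, q, 11), (33, 3, z, 39, v, k, 25), (33, 3, z, 39, y, q, 11), (33, 31, p, 20, v, k, 25), (33, 31, p, 20, y, q, 11), (34, 14, d, 14, z, u, 19), (34, 2, s, 2, z, u, 19), (34, 40, u, 33, z, u, 19), (34, 8, m, 13, z, u, 19), (35, 32, w, 37, k, d, 5)}
Selection D = m: {(34, 8, m, 13, z, u, 19)}
Keep only column(s) C, B, A: {(z, 13, u)}

{(z, 13, u)}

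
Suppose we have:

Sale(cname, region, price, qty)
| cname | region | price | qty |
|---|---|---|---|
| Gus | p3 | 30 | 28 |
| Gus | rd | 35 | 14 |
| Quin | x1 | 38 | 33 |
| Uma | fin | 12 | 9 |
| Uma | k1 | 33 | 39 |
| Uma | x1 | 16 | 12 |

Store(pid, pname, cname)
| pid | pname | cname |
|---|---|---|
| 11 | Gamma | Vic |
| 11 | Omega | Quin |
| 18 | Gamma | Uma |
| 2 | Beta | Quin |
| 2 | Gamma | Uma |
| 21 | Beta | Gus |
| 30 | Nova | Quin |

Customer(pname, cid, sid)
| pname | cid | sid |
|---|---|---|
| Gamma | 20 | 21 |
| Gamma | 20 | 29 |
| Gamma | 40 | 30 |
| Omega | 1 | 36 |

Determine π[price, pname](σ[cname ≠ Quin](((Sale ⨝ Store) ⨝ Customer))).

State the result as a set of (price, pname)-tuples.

{(12, Gamma), (16, Gamma), (33, Gamma)}

Natural join on cname: {(Gus, p3, 30, 28, 21, Beta), (Gus, rd, 35, 14, 21, Beta), (Quin, x1, 38, 33, 11, Omega), (Quin, x1, 38, 33, 2, Beta), (Quin, x1, 38, 33, 30, Nova), (Uma, fin, 12, 9, 18, Gamma), (Uma, fin, 12, 9, 2, Gamma), (Uma, k1, 33, 39, 18, Gamma), (Uma, k1, 33, 39, 2, Gamma), (Uma, x1, 16, 12, 18, Gamma), (Uma, x1, 16, 12, 2, Gamma)}
Natural join on pname: {(Quin, x1, 38, 33, 11, Omega, 1, 36), (Uma, fin, 12, 9, 18, Gamma, 20, 21), (Uma, fin, 12, 9, 18, Gamma, 20, 29), (Uma, fin, 12, 9, 18, Gamma, 40, 30), (Uma, fin, 12, 9, 2, Gamma, 20, 21), (Uma, fin, 12, 9, 2, Gamma, 20, 29), (Uma, fin, 12, 9, 2, Gamma, 40, 30), (Uma, k1, 33, 39, 18, Gamma, 20, 21), (Uma, k1, 33, 39, 18, Gamma, 20, 29), (Uma, k1, 33, 39, 18, Gamma, 40, 30), (Uma, k1, 33, 39, 2, Gamma, 20, 21), (Uma, k1, 33, 39, 2, Gamma, 20, 29), (Uma, k1, 33, 39, 2, Gamma, 40, 30), (Uma, x1, 16, 12, 18, Gamma, 20, 21), (Uma, x1, 16, 12, 18, Gamma, 20, 29), (Uma, x1, 16, 12, 18, Gamma, 40, 30), (Uma, x1, 16, 12, 2, Gamma, 20, 21), (Uma, x1, 16, 12, 2, Gamma, 20, 29), (Uma, x1, 16, 12, 2, Gamma, 40, 30)}
Filtering on cname ≠ Quin leaves {(Uma, fin, 12, 9, 18, Gamma, 20, 21), (Uma, fin, 12, 9, 18, Gamma, 20, 29), (Uma, fin, 12, 9, 18, Gamma, 40, 30), (Uma, fin, 12, 9, 2, Gamma, 20, 21), (Uma, fin, 12, 9, 2, Gamma, 20, 29), (Uma, fin, 12, 9, 2, Gamma, 40, 30), (Uma, k1, 33, 39, 18, Gamma, 20, 21), (Uma, k1, 33, 39, 18, Gamma, 20, 29), (Uma, k1, 33, 39, 18, Gamma, 40, 30), (Uma, k1, 33, 39, 2, Gamma, 20, 21), (Uma, k1, 33, 39, 2, Gamma, 20, 29), (Uma, k1, 33, 39, 2, Gamma, 40, 30), (Uma, x1, 16, 12, 18, Gamma, 20, 21), (Uma, x1, 16, 12, 18, Gamma, 20, 29), (Uma, x1, 16, 12, 18, Gamma, 40, 30), (Uma, x1, 16, 12, 2, Gamma, 20, 21), (Uma, x1, 16, 12, 2, Gamma, 20, 29), (Uma, x1, 16, 12, 2, Gamma, 40, 30)}.
Projecting to price, pname (15 duplicate(s) eliminated): {(12, Gamma), (16, Gamma), (33, Gamma)}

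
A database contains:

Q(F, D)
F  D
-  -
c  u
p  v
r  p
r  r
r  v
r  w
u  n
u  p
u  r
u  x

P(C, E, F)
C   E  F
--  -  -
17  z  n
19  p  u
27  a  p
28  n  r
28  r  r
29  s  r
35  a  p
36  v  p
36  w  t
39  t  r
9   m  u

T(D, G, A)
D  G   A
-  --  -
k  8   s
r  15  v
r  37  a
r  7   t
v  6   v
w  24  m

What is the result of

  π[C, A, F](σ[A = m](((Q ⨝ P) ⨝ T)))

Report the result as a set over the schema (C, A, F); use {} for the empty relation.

{(28, m, r), (29, m, r), (39, m, r)}

Natural join on F: {(p, v, 27, a), (p, v, 35, a), (p, v, 36, v), (r, p, 28, n), (r, p, 28, r), (r, p, 29, s), (r, p, 39, t), (r, r, 28, n), (r, r, 28, r), (r, r, 29, s), (r, r, 39, t), (r, v, 28, n), (r, v, 28, r), (r, v, 29, s), (r, v, 39, t), (r, w, 28, n), (r, w, 28, r), (r, w, 29, s), (r, w, 39, t), (u, n, 19, p), (u, n, 9, m), (u, p, 19, p), (u, p, 9, m), (u, r, 19, p), (u, r, 9, m), (u, x, 19, p), (u, x, 9, m)}
Natural join on D: {(p, v, 27, a, 6, v), (p, v, 35, a, 6, v), (p, v, 36, v, 6, v), (r, r, 28, n, 15, v), (r, r, 28, n, 37, a), (r, r, 28, n, 7, t), (r, r, 28, r, 15, v), (r, r, 28, r, 37, a), (r, r, 28, r, 7, t), (r, r, 29, s, 15, v), (r, r, 29, s, 37, a), (r, r, 29, s, 7, t), (r, r, 39, t, 15, v), (r, r, 39, t, 37, a), (r, r, 39, t, 7, t), (r, v, 28, n, 6, v), (r, v, 28, r, 6, v), (r, v, 29, s, 6, v), (r, v, 39, t, 6, v), (r, w, 28, n, 24, m), (r, w, 28, r, 24, m), (r, w, 29, s, 24, m), (r, w, 39, t, 24, m), (u, r, 19, p, 15, v), (u, r, 19, p, 37, a), (u, r, 19, p, 7, t), (u, r, 9, m, 15, v), (u, r, 9, m, 37, a), (u, r, 9, m, 7, t)}
σ[A = m]: keep tuples satisfying A = m → {(r, w, 28, n, 24, m), (r, w, 28, r, 24, m), (r, w, 29, s, 24, m), (r, w, 39, t, 24, m)}
π_{C, A, F} gives {(28, m, r), (29, m, r), (39, m, r)} (1 duplicate(s) eliminated).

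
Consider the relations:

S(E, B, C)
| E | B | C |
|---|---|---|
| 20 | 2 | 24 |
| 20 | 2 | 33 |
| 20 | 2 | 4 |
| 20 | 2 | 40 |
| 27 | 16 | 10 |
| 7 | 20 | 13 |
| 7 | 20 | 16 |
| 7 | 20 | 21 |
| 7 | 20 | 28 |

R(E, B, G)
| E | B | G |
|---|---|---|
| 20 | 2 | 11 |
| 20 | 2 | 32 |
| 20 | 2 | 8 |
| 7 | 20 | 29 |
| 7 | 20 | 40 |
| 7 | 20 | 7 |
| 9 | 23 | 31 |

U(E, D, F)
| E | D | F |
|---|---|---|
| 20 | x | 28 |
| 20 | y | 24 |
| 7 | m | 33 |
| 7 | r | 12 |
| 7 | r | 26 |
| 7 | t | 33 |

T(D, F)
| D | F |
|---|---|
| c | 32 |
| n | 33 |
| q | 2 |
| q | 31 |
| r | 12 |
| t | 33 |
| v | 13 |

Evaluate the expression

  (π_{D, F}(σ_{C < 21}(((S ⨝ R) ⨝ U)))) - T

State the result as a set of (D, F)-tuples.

{(m, 33), (r, 26), (x, 28), (y, 24)}

S ⋈ R (natural join on E, B): {(20, 2, 24, 11), (20, 2, 24, 32), (20, 2, 24, 8), (20, 2, 33, 11), (20, 2, 33, 32), (20, 2, 33, 8), (20, 2, 4, 11), (20, 2, 4, 32), (20, 2, 4, 8), (20, 2, 40, 11), (20, 2, 40, 32), (20, 2, 40, 8), (7, 20, 13, 29), (7, 20, 13, 40), (7, 20, 13, 7), (7, 20, 16, 29), (7, 20, 16, 40), (7, 20, 16, 7), (7, 20, 21, 29), (7, 20, 21, 40), (7, 20, 21, 7), (7, 20, 28, 29), (7, 20, 28, 40), (7, 20, 28, 7)}
(S ⨝ R) ⋈ U (natural join on E): {(20, 2, 24, 11, x, 28), (20, 2, 24, 11, y, 24), (20, 2, 24, 32, x, 28), (20, 2, 24, 32, y, 24), (20, 2, 24, 8, x, 28), (20, 2, 24, 8, y, 24), (20, 2, 33, 11, x, 28), (20, 2, 33, 11, y, 24), (20, 2, 33, 32, x, 28), (20, 2, 33, 32, y, 24), (20, 2, 33, 8, x, 28), (20, 2, 33, 8, y, 24), (20, 2, 4, 11, x, 28), (20, 2, 4, 11, y, 24), (20, 2, 4, 32, x, 28), (20, 2, 4, 32, y, 24), (20, 2, 4, 8, x, 28), (20, 2, 4, 8, y, 24), (20, 2, 40, 11, x, 28), (20, 2, 40, 11, y, 24), (20, 2, 40, 32, x, 28), (20, 2, 40, 32, y, 24), (20, 2, 40, 8, x, 28), (20, 2, 40, 8, y, 24), (7, 20, 13, 29, m, 33), (7, 20, 13, 29, r, 12), (7, 20, 13, 29, r, 26), (7, 20, 13, 29, t, 33), (7, 20, 13, 40, m, 33), (7, 20, 13, 40, r, 12), (7, 20, 13, 40, r, 26), (7, 20, 13, 40, t, 33), (7, 20, 13, 7, m, 33), (7, 20, 13, 7, r, 12), (7, 20, 13, 7, r, 26), (7, 20, 13, 7, t, 33), (7, 20, 16, 29, m, 33), (7, 20, 16, 29, r, 12), (7, 20, 16, 29, r, 26), (7, 20, 16, 29, t, 33), (7, 20, 16, 40, m, 33), (7, 20, 16, 40, r, 12), (7, 20, 16, 40, r, 26), (7, 20, 16, 40, t, 33), (7, 20, 16, 7, m, 33), (7, 20, 16, 7, r, 12), (7, 20, 16, 7, r, 26), (7, 20, 16, 7, t, 33), (7, 20, 21, 29, m, 33), (7, 20, 21, 29, r, 12), (7, 20, 21, 29, r, 26), (7, 20, 21, 29, t, 33), (7, 20, 21, 40, m, 33), (7, 20, 21, 40, r, 12), (7, 20, 21, 40, r, 26), (7, 20, 21, 40, t, 33), (7, 20, 21, 7, m, 33), (7, 20, 21, 7, r, 12), (7, 20, 21, 7, r, 26), (7, 20, 21, 7, t, 33), (7, 20, 28, 29, m, 33), (7, 20, 28, 29, r, 12), (7, 20, 28, 29, r, 26), (7, 20, 28, 29, t, 33), (7, 20, 28, 40, m, 33), (7, 20, 28, 40, r, 12), (7, 20, 28, 40, r, 26), (7, 20, 28, 40, t, 33), (7, 20, 28, 7, m, 33), (7, 20, 28, 7, r, 12), (7, 20, 28, 7, r, 26), (7, 20, 28, 7, t, 33)}
Filtering on C < 21 leaves {(20, 2, 4, 11, x, 28), (20, 2, 4, 11, y, 24), (20, 2, 4, 32, x, 28), (20, 2, 4, 32, y, 24), (20, 2, 4, 8, x, 28), (20, 2, 4, 8, y, 24), (7, 20, 13, 29, m, 33), (7, 20, 13, 29, r, 12), (7, 20, 13, 29, r, 26), (7, 20, 13, 29, t, 33), (7, 20, 13, 40, m, 33), (7, 20, 13, 40, r, 12), (7, 20, 13, 40, r, 26), (7, 20, 13, 40, t, 33), (7, 20, 13, 7, m, 33), (7, 20, 13, 7, r, 12), (7, 20, 13, 7, r, 26), (7, 20, 13, 7, t, 33), (7, 20, 16, 29, m, 33), (7, 20, 16, 29, r, 12), (7, 20, 16, 29, r, 26), (7, 20, 16, 29, t, 33), (7, 20, 16, 40, m, 33), (7, 20, 16, 40, r, 12), (7, 20, 16, 40, r, 26), (7, 20, 16, 40, t, 33), (7, 20, 16, 7, m, 33), (7, 20, 16, 7, r, 12), (7, 20, 16, 7, r, 26), (7, 20, 16, 7, t, 33)}.
π_{D, F} gives {(m, 33), (r, 12), (r, 26), (t, 33), (x, 28), (y, 24)} (24 duplicate(s) eliminated).
Taking the difference: {(m, 33), (r, 26), (x, 28), (y, 24)}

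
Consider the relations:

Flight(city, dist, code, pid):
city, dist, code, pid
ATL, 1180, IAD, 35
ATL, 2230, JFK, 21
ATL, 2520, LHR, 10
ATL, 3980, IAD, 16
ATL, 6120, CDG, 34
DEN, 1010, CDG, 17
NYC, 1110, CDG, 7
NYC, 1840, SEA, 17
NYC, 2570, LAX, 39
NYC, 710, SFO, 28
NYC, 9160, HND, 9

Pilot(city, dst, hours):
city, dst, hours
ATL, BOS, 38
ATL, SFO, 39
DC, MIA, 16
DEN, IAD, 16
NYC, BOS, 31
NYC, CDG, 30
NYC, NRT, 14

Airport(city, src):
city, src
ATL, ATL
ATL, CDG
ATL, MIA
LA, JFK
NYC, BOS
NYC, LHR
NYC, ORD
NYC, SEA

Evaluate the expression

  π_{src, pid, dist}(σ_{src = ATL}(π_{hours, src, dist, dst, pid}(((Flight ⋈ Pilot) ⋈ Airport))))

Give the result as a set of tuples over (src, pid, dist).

{(ATL, 10, 2520), (ATL, 16, 3980), (ATL, 21, 2230), (ATL, 34, 6120), (ATL, 35, 1180)}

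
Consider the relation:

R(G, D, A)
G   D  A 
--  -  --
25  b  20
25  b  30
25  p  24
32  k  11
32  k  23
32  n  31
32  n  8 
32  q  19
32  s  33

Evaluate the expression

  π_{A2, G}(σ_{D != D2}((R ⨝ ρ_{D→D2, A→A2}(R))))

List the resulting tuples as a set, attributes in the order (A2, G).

{(11, 32), (19, 32), (20, 25), (23, 32), (24, 25), (30, 25), (31, 32), (33, 32), (8, 32)}

ρ[D→D2, A→A2]: schema becomes (G, D2, A2); tuples unchanged.
Joining R and ρ_{D→D2, A→A2}(R) on G yields {(25, b, 20, b, 20), (25, b, 20, b, 30), (25, b, 20, p, 24), (25, b, 30, b, 20), (25, b, 30, b, 30), (25, b, 30, p, 24), (25, p, 24, b, 20), (25, p, 24, b, 30), (25, p, 24, p, 24), (32, k, 11, k, 11), (32, k, 11, k, 23), (32, k, 11, n, 31), (32, k, 11, n, 8), (32, k, 11, q, 19), (32, k, 11, s, 33), (32, k, 23, k, 11), (32, k, 23, k, 23), (32, k, 23, n, 31), (32, k, 23, n, 8), (32, k, 23, q, 19), (32, k, 23, s, 33), (32, n, 31, k, 11), (32, n, 31, k, 23), (32, n, 31, n, 31), (32, n, 31, n, 8), (32, n, 31, q, 19), (32, n, 31, s, 33), (32, n, 8, k, 11), (32, n, 8, k, 23), (32, n, 8, n, 31), (32, n, 8, n, 8), (32, n, 8, q, 19), (32, n, 8, s, 33), (32, q, 19, k, 11), (32, q, 19, k, 23), (32, q, 19, n, 31), (32, q, 19, n, 8), (32, q, 19, q, 19), (32, q, 19, s, 33), (32, s, 33, k, 11), (32, s, 33, k, 23), (32, s, 33, n, 31), (32, s, 33, n, 8), (32, s, 33, q, 19), (32, s, 33, s, 33)}.
Apply σ_{D != D2}; surviving tuples: {(25, b, 20, p, 24), (25, b, 30, p, 24), (25, p, 24, b, 20), (25, p, 24, b, 30), (32, k, 11, n, 31), (32, k, 11, n, 8), (32, k, 11, q, 19), (32, k, 11, s, 33), (32, k, 23, n, 31), (32, k, 23, n, 8), (32, k, 23, q, 19), (32, k, 23, s, 33), (32, n, 31, k, 11), (32, n, 31, k, 23), (32, n, 31, q, 19), (32, n, 31, s, 33), (32, n, 8, k, 11), (32, n, 8, k, 23), (32, n, 8, q, 19), (32, n, 8, s, 33), (32, q, 19, k, 11), (32, q, 19, k, 23), (32, q, 19, n, 31), (32, q, 19, n, 8), (32, q, 19, s, 33), (32, s, 33, k, 11), (32, s, 33, k, 23), (32, s, 33, n, 31), (32, s, 33, n, 8), (32, s, 33, q, 19)}
Projecting to A2, G (21 duplicate(s) eliminated): {(11, 32), (19, 32), (20, 25), (23, 32), (24, 25), (30, 25), (31, 32), (33, 32), (8, 32)}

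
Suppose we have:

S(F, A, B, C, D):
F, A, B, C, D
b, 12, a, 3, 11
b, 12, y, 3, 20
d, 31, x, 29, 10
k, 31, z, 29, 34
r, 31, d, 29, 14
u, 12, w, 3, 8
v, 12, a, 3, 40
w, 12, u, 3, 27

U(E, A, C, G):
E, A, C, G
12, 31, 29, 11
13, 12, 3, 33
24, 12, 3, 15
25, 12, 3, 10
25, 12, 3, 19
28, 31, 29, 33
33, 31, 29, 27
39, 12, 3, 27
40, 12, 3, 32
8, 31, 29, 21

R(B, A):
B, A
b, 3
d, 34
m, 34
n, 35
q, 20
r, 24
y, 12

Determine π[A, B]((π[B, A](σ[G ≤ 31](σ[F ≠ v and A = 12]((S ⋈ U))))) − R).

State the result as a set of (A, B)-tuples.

{(12, a), (12, u), (12, w)}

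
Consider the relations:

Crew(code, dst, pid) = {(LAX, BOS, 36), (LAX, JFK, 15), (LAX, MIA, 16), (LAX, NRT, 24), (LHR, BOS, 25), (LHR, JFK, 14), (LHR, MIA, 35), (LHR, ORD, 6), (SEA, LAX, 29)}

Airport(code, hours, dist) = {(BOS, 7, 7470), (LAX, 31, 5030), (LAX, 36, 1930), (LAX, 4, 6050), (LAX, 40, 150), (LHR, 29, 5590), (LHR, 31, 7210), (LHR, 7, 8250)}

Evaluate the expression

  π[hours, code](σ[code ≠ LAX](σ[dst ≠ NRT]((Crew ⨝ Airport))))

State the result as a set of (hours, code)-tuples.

Crew ⋈ Airport (natural join on code): {(LAX, BOS, 36, 31, 5030), (LAX, BOS, 36, 36, 1930), (LAX, BOS, 36, 4, 6050), (LAX, BOS, 36, 40, 150), (LAX, JFK, 15, 31, 5030), (LAX, JFK, 15, 36, 1930), (LAX, JFK, 15, 4, 6050), (LAX, JFK, 15, 40, 150), (LAX, MIA, 16, 31, 5030), (LAX, MIA, 16, 36, 1930), (LAX, MIA, 16, 4, 6050), (LAX, MIA, 16, 40, 150), (LAX, NRT, 24, 31, 5030), (LAX, NRT, 24, 36, 1930), (LAX, NRT, 24, 4, 6050), (LAX, NRT, 24, 40, 150), (LHR, BOS, 25, 29, 5590), (LHR, BOS, 25, 31, 7210), (LHR, BOS, 25, 7, 8250), (LHR, JFK, 14, 29, 5590), (LHR, JFK, 14, 31, 7210), (LHR, JFK, 14, 7, 8250), (LHR, MIA, 35, 29, 5590), (LHR, MIA, 35, 31, 7210), (LHR, MIA, 35, 7, 8250), (LHR, ORD, 6, 29, 5590), (LHR, ORD, 6, 31, 7210), (LHR, ORD, 6, 7, 8250)}
Apply σ_{dst ≠ NRT}; surviving tuples: {(LAX, BOS, 36, 31, 5030), (LAX, BOS, 36, 36, 1930), (LAX, BOS, 36, 4, 6050), (LAX, BOS, 36, 40, 150), (LAX, JFK, 15, 31, 5030), (LAX, JFK, 15, 36, 1930), (LAX, JFK, 15, 4, 6050), (LAX, JFK, 15, 40, 150), (LAX, MIA, 16, 31, 5030), (LAX, MIA, 16, 36, 1930), (LAX, MIA, 16, 4, 6050), (LAX, MIA, 16, 40, 150), (LHR, BOS, 25, 29, 5590), (LHR, BOS, 25, 31, 7210), (LHR, BOS, 25, 7, 8250), (LHR, JFK, 14, 29, 5590), (LHR, JFK, 14, 31, 7210), (LHR, JFK, 14, 7, 8250), (LHR, MIA, 35, 29, 5590), (LHR, MIA, 35, 31, 7210), (LHR, MIA, 35, 7, 8250), (LHR, ORD, 6, 29, 5590), (LHR, ORD, 6, 31, 7210), (LHR, ORD, 6, 7, 8250)}
Apply σ_{code ≠ LAX}; surviving tuples: {(LHR, BOS, 25, 29, 5590), (LHR, BOS, 25, 31, 7210), (LHR, BOS, 25, 7, 8250), (LHR, JFK, 14, 29, 5590), (LHR, JFK, 14, 31, 7210), (LHR, JFK, 14, 7, 8250), (LHR, MIA, 35, 29, 5590), (LHR, MIA, 35, 31, 7210), (LHR, MIA, 35, 7, 8250), (LHR, ORD, 6, 29, 5590), (LHR, ORD, 6, 31, 7210), (LHR, ORD, 6, 7, 8250)}
Keep only column(s) hours, code (9 duplicate(s) eliminated): {(29, LHR), (31, LHR), (7, LHR)}

{(29, LHR), (31, LHR), (7, LHR)}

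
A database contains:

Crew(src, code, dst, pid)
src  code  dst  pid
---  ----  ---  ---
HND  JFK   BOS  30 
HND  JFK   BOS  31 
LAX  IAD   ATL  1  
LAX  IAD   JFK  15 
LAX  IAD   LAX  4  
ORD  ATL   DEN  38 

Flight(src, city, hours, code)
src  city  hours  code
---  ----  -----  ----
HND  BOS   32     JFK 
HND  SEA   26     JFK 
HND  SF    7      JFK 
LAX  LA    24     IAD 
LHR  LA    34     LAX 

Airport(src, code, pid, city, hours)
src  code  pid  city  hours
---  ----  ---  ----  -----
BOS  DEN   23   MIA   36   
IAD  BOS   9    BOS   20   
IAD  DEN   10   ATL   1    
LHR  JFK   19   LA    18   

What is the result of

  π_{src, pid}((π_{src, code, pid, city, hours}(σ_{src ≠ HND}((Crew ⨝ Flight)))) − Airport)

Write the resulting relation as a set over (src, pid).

Crew ⋈ Flight (natural join on src, code): {(HND, JFK, BOS, 30, BOS, 32), (HND, JFK, BOS, 30, SEA, 26), (HND, JFK, BOS, 30, SF, 7), (HND, JFK, BOS, 31, BOS, 32), (HND, JFK, BOS, 31, SEA, 26), (HND, JFK, BOS, 31, SF, 7), (LAX, IAD, ATL, 1, LA, 24), (LAX, IAD, JFK, 15, LA, 24), (LAX, IAD, LAX, 4, LA, 24)}
σ[src ≠ HND]: keep tuples satisfying src ≠ HND → {(LAX, IAD, ATL, 1, LA, 24), (LAX, IAD, JFK, 15, LA, 24), (LAX, IAD, LAX, 4, LA, 24)}
π[src, code, pid, city, hours]: project onto (src, code, pid, city, hours) → {(LAX, IAD, 1, LA, 24), (LAX, IAD, 15, LA, 24), (LAX, IAD, 4, LA, 24)}
Difference: {(LAX, IAD, 1, LA, 24), (LAX, IAD, 15, LA, 24), (LAX, IAD, 4, LA, 24)} with {(BOS, DEN, 23, MIA, 36), (IAD, BOS, 9, BOS, 20), (IAD, DEN, 10, ATL, 1), (LHR, JFK, 19, LA, 18)} → {(LAX, IAD, 1, LA, 24), (LAX, IAD, 15, LA, 24), (LAX, IAD, 4, LA, 24)}
π[src, pid]: project onto (src, pid) → {(LAX, 1), (LAX, 15), (LAX, 4)}

{(LAX, 1), (LAX, 15), (LAX, 4)}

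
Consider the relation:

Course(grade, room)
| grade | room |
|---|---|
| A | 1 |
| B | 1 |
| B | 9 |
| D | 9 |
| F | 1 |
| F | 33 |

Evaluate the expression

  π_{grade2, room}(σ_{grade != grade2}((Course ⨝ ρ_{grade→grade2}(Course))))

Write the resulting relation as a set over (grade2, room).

{(A, 1), (B, 1), (B, 9), (D, 9), (F, 1)}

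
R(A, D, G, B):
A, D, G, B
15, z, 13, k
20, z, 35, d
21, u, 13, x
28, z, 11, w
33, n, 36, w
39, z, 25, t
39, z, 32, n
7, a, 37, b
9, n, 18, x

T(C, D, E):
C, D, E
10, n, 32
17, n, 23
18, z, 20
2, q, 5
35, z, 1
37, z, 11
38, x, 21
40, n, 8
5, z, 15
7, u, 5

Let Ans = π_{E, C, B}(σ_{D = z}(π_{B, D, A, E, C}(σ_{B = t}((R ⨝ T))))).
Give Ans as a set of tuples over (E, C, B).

{(1, 35, t), (11, 37, t), (15, 5, t), (20, 18, t)}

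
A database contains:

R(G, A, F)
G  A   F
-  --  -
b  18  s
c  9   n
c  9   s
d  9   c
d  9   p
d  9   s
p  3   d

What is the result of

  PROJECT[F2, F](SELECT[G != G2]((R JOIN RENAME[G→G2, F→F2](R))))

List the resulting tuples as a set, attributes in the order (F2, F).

ρ[G→G2, F→F2]: schema becomes (G2, A, F2); tuples unchanged.
Natural join on A: {(b, 18, s, b, s), (c, 9, n, c, n), (c, 9, n, c, s), (c, 9, n, d, c), (c, 9, n, d, p), (c, 9, n, d, s), (c, 9, s, c, n), (c, 9, s, c, s), (c, 9, s, d, c), (c, 9, s, d, p), (c, 9, s, d, s), (d, 9, c, c, n), (d, 9, c, c, s), (d, 9, c, d, c), (d, 9, c, d, p), (d, 9, c, d, s), (d, 9, p, c, n), (d, 9, p, c, s), (d, 9, p, d, c), (d, 9, p, d, p), (d, 9, p, d, s), (d, 9, s, c, n), (d, 9, s, c, s), (d, 9, s, d, c), (d, 9, s, d, p), (d, 9, s, d, s), (p, 3, d, p, d)}
Apply σ_{G != G2}; surviving tuples: {(c, 9, n, d, c), (c, 9, n, d, p), (c, 9, n, d, s), (c, 9, s, d, c), (c, 9, s, d, p), (c, 9, s, d, s), (d, 9, c, c, n), (d, 9, c, c, s), (d, 9, p, c, n), (d, 9, p, c, s), (d, 9, s, c, n), (d, 9, s, c, s)}
Keep only column(s) F2, F (1 duplicate(s) eliminated): {(c, n), (c, s), (n, c), (n, p), (n, s), (p, n), (p, s), (s, c), (s, n), (s, p), (s, s)}

{(c, n), (c, s), (n, c), (n, p), (n, s), (p, n), (p, s), (s, c), (s, n), (s, p), (s, s)}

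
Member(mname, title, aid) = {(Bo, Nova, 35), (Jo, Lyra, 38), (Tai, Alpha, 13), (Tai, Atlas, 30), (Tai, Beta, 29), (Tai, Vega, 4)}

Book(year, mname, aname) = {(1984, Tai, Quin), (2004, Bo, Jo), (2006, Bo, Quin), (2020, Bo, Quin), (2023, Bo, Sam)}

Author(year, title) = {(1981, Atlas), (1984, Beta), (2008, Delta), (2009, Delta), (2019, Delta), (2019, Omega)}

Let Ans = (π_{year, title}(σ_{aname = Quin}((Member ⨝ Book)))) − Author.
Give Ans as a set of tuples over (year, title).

Member ⋈ Book (natural join on mname): {(Bo, Nova, 35, 2004, Jo), (Bo, Nova, 35, 2006, Quin), (Bo, Nova, 35, 2020, Quin), (Bo, Nova, 35, 2023, Sam), (Tai, Alpha, 13, 1984, Quin), (Tai, Atlas, 30, 1984, Quin), (Tai, Beta, 29, 1984, Quin), (Tai, Vega, 4, 1984, Quin)}
Selection aname = Quin: {(Bo, Nova, 35, 2006, Quin), (Bo, Nova, 35, 2020, Quin), (Tai, Alpha, 13, 1984, Quin), (Tai, Atlas, 30, 1984, Quin), (Tai, Beta, 29, 1984, Quin), (Tai, Vega, 4, 1984, Quin)}
π_{year, title} gives {(1984, Alpha), (1984, Atlas), (1984, Beta), (1984, Vega), (2006, Nova), (2020, Nova)}.
Set difference of the two operands is {(1984, Alpha), (1984, Atlas), (1984, Vega), (2006, Nova), (2020, Nova)}.

{(1984, Alpha), (1984, Atlas), (1984, Vega), (2006, Nova), (2020, Nova)}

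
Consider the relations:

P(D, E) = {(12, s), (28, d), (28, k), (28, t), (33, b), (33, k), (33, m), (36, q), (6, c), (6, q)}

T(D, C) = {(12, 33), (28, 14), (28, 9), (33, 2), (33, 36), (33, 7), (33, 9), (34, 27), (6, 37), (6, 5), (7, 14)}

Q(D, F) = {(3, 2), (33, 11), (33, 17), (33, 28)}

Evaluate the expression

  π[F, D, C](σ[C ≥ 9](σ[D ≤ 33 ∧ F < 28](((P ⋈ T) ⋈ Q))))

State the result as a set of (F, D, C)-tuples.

{(11, 33, 36), (11, 33, 9), (17, 33, 36), (17, 33, 9)}

Joining P and T on D yields {(12, s, 33), (28, d, 14), (28, d, 9), (28, k, 14), (28, k, 9), (28, t, 14), (28, t, 9), (33, b, 2), (33, b, 36), (33, b, 7), (33, b, 9), (33, k, 2), (33, k, 36), (33, k, 7), (33, k, 9), (33, m, 2), (33, m, 36), (33, m, 7), (33, m, 9), (6, c, 37), (6, c, 5), (6, q, 37), (6, q, 5)}.
Joining (P ⋈ T) and Q on D yields {(33, b, 2, 11), (33, b, 2, 17), (33, b, 2, 28), (33, b, 36, 11), (33, b, 36, 17), (33, b, 36, 28), (33, b, 7, 11), (33, b, 7, 17), (33, b, 7, 28), (33, b, 9, 11), (33, b, 9, 17), (33, b, 9, 28), (33, k, 2, 11), (33, k, 2, 17), (33, k, 2, 28), (33, k, 36, 11), (33, k, 36, 17), (33, k, 36, 28), (33, k, 7, 11), (33, k, 7, 17), (33, k, 7, 28), (33, k, 9, 11), (33, k, 9, 17), (33, k, 9, 28), (33, m, 2, 11), (33, m, 2, 17), (33, m, 2, 28), (33, m, 36, 11), (33, m, 36, 17), (33, m, 36, 28), (33, m, 7, 11), (33, m, 7, 17), (33, m, 7, 28), (33, m, 9, 11), (33, m, 9, 17), (33, m, 9, 28)}.
Selection D ≤ 33 ∧ F < 28: {(33, b, 2, 11), (33, b, 2, 17), (33, b, 36, 11), (33, b, 36, 17), (33, b, 7, 11), (33, b, 7, 17), (33, b, 9, 11), (33, b, 9, 17), (33, k, 2, 11), (33, k, 2, 17), (33, k, 36, 11), (33, k, 36, 17), (33, k, 7, 11), (33, k, 7, 17), (33, k, 9, 11), (33, k, 9, 17), (33, m, 2, 11), (33, m, 2, 17), (33, m, 36, 11), (33, m, 36, 17), (33, m, 7, 11), (33, m, 7, 17), (33, m, 9, 11), (33, m, 9, 17)}
Selection C ≥ 9: {(33, b, 36, 11), (33, b, 36, 17), (33, b, 9, 11), (33, b, 9, 17), (33, k, 36, 11), (33, k, 36, 17), (33, k, 9, 11), (33, k, 9, 17), (33, m, 36, 11), (33, m, 36, 17), (33, m, 9, 11), (33, m, 9, 17)}
Keep only column(s) F, D, C (8 duplicate(s) eliminated): {(11, 33, 36), (11, 33, 9), (17, 33, 36), (17, 33, 9)}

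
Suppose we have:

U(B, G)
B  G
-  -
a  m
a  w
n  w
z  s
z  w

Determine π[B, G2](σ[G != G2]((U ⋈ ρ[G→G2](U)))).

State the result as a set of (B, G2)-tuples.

{(a, m), (a, w), (z, s), (z, w)}

ρ[G→G2]: schema becomes (B, G2); tuples unchanged.
U ⋈ ρ[G→G2](U) (natural join on B): {(a, m, m), (a, m, w), (a, w, m), (a, w, w), (n, w, w), (z, s, s), (z, s, w), (z, w, s), (z, w, w)}
Apply σ_{G != G2}; surviving tuples: {(a, m, w), (a, w, m), (z, s, w), (z, w, s)}
π_{B, G2} gives {(a, m), (a, w), (z, s), (z, w)}.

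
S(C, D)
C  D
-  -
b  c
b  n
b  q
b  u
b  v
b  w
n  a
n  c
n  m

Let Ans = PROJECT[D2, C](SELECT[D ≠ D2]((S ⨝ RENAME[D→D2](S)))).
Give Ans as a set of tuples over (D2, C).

{(a, n), (c, b), (c, n), (m, n), (n, b), (q, b), (u, b), (v, b), (w, b)}

ρ[D→D2]: schema becomes (C, D2); tuples unchanged.
S ⋈ RENAME[D→D2](S) (natural join on C): {(b, c, c), (b, c, n), (b, c, q), (b, c, u), (b, c, v), (b, c, w), (b, n, c), (b, n, n), (b, n, q), (b, n, u), (b, n, v), (b, n, w), (b, q, c), (b, q, n), (b, q, q), (b, q, u), (b, q, v), (b, q, w), (b, u, c), (b, u, n), (b, u, q), (b, u, u), (b, u, v), (b, u, w), (b, v, c), (b, v, n), (b, v, q), (b, v, u), (b, v, v), (b, v, w), (b, w, c), (b, w, n), (b, w, q), (b, w, u), (b, w, v), (b, w, w), (n, a, a), (n, a, c), (n, a, m), (n, c, a), (n, c, c), (n, c, m), (n, m, a), (n, m, c), (n, m, m)}
Filtering on D ≠ D2 leaves {(b, c, n), (b, c, q), (b, c, u), (b, c, v), (b, c, w), (b, n, c), (b, n, q), (b, n, u), (b, n, v), (b, n, w), (b, q, c), (b, q, n), (b, q, u), (b, q, v), (b, q, w), (b, u, c), (b, u, n), (b, u, q), (b, u, v), (b, u, w), (b, v, c), (b, v, n), (b, v, q), (b, v, u), (b, v, w), (b, w, c), (b, w, n), (b, w, q), (b, w, u), (b, w, v), (n, a, c), (n, a, m), (n, c, a), (n, c, m), (n, m, a), (n, m, c)}.
Keep only column(s) D2, C (27 duplicate(s) eliminated): {(a, n), (c, b), (c, n), (m, n), (n, b), (q, b), (u, b), (v, b), (w, b)}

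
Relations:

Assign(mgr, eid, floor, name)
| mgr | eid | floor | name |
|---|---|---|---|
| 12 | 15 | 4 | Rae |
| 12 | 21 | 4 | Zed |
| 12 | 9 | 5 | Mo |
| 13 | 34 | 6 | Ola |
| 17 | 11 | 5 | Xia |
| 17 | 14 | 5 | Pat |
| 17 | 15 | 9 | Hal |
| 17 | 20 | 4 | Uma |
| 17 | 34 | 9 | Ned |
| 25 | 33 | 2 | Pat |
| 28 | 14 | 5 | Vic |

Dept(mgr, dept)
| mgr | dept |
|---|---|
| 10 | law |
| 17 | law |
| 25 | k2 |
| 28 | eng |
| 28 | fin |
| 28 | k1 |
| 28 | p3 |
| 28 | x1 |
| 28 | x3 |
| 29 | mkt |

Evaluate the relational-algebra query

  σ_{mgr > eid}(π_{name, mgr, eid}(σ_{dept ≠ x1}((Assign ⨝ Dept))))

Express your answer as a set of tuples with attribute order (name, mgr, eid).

{(Hal, 17, 15), (Pat, 17, 14), (Vic, 28, 14), (Xia, 17, 11)}

Joining Assign and Dept on mgr yields {(17, 11, 5, Xia, law), (17, 14, 5, Pat, law), (17, 15, 9, Hal, law), (17, 20, 4, Uma, law), (17, 34, 9, Ned, law), (25, 33, 2, Pat, k2), (28, 14, 5, Vic, eng), (28, 14, 5, Vic, fin), (28, 14, 5, Vic, k1), (28, 14, 5, Vic, p3), (28, 14, 5, Vic, x1), (28, 14, 5, Vic, x3)}.
Filtering on dept ≠ x1 leaves {(17, 11, 5, Xia, law), (17, 14, 5, Pat, law), (17, 15, 9, Hal, law), (17, 20, 4, Uma, law), (17, 34, 9, Ned, law), (25, 33, 2, Pat, k2), (28, 14, 5, Vic, eng), (28, 14, 5, Vic, fin), (28, 14, 5, Vic, k1), (28, 14, 5, Vic, p3), (28, 14, 5, Vic, x3)}.
Projecting to name, mgr, eid (4 duplicate(s) eliminated): {(Hal, 17, 15), (Ned, 17, 34), (Pat, 17, 14), (Pat, 25, 33), (Uma, 17, 20), (Vic, 28, 14), (Xia, 17, 11)}
Filtering on mgr > eid leaves {(Hal, 17, 15), (Pat, 17, 14), (Vic, 28, 14), (Xia, 17, 11)}.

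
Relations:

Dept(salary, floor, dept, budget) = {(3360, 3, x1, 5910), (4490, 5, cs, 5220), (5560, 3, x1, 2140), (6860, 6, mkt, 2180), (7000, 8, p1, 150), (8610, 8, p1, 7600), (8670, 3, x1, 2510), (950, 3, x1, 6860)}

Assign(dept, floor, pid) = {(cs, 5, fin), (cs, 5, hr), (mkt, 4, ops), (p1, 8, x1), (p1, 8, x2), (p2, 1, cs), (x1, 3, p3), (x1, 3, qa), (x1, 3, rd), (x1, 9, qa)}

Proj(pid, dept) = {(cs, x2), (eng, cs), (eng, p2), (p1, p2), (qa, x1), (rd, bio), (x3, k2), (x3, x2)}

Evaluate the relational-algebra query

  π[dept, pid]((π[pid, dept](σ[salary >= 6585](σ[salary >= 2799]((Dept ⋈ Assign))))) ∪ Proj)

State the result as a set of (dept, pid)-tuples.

{(bio, rd), (cs, eng), (k2, x3), (p1, x1), (p1, x2), (p2, eng), (p2, p1), (x1, p3), (x1, qa), (x1, rd), (x2, cs), (x2, x3)}

Natural join on floor, dept: {(3360, 3, x1, 5910, p3), (3360, 3, x1, 5910, qa), (3360, 3, x1, 5910, rd), (4490, 5, cs, 5220, fin), (4490, 5, cs, 5220, hr), (5560, 3, x1, 2140, p3), (5560, 3, x1, 2140, qa), (5560, 3, x1, 2140, rd), (7000, 8, p1, 150, x1), (7000, 8, p1, 150, x2), (8610, 8, p1, 7600, x1), (8610, 8, p1, 7600, x2), (8670, 3, x1, 2510, p3), (8670, 3, x1, 2510, qa), (8670, 3, x1, 2510, rd), (950, 3, x1, 6860, p3), (950, 3, x1, 6860, qa), (950, 3, x1, 6860, rd)}
σ[salary >= 2799]: keep tuples satisfying salary >= 2799 → {(3360, 3, x1, 5910, p3), (3360, 3, x1, 5910, qa), (3360, 3, x1, 5910, rd), (4490, 5, cs, 5220, fin), (4490, 5, cs, 5220, hr), (5560, 3, x1, 2140, p3), (5560, 3, x1, 2140, qa), (5560, 3, x1, 2140, rd), (7000, 8, p1, 150, x1), (7000, 8, p1, 150, x2), (8610, 8, p1, 7600, x1), (8610, 8, p1, 7600, x2), (8670, 3, x1, 2510, p3), (8670, 3, x1, 2510, qa), (8670, 3, x1, 2510, rd)}
σ[salary >= 6585]: keep tuples satisfying salary >= 6585 → {(7000, 8, p1, 150, x1), (7000, 8, p1, 150, x2), (8610, 8, p1, 7600, x1), (8610, 8, p1, 7600, x2), (8670, 3, x1, 2510, p3), (8670, 3, x1, 2510, qa), (8670, 3, x1, 2510, rd)}
Projecting to pid, dept (2 duplicate(s) eliminated): {(p3, x1), (qa, x1), (rd, x1), (x1, p1), (x2, p1)}
Set union of the two operands is {(cs, x2), (eng, cs), (eng, p2), (p1, p2), (p3, x1), (qa, x1), (rd, bio), (rd, x1), (x1, p1), (x2, p1), (x3, k2), (x3, x2)}.
Projecting to dept, pid: {(bio, rd), (cs, eng), (k2, x3), (p1, x1), (p1, x2), (p2, eng), (p2, p1), (x1, p3), (x1, qa), (x1, rd), (x2, cs), (x2, x3)}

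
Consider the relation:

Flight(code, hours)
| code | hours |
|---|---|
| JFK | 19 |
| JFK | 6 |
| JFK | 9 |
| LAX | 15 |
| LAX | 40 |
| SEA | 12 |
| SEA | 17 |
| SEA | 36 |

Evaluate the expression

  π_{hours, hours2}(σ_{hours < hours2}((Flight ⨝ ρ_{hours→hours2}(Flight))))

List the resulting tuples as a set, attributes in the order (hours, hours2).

ρ[hours→hours2]: schema becomes (code, hours2); tuples unchanged.
Flight ⋈ ρ_{hours→hours2}(Flight) (natural join on code): {(JFK, 19, 19), (JFK, 19, 6), (JFK, 19, 9), (JFK, 6, 19), (JFK, 6, 6), (JFK, 6, 9), (JFK, 9, 19), (JFK, 9, 6), (JFK, 9, 9), (LAX, 15, 15), (LAX, 15, 40), (LAX, 40, 15), (LAX, 40, 40), (SEA, 12, 12), (SEA, 12, 17), (SEA, 12, 36), (SEA, 17, 12), (SEA, 17, 17), (SEA, 17, 36), (SEA, 36, 12), (SEA, 36, 17), (SEA, 36, 36)}
σ[hours < hours2]: keep tuples satisfying hours < hours2 → {(JFK, 6, 19), (JFK, 6, 9), (JFK, 9, 19), (LAX, 15, 40), (SEA, 12, 17), (SEA, 12, 36), (SEA, 17, 36)}
Keep only column(s) hours, hours2: {(12, 17), (12, 36), (15, 40), (17, 36), (6, 19), (6, 9), (9, 19)}

{(12, 17), (12, 36), (15, 40), (17, 36), (6, 19), (6, 9), (9, 19)}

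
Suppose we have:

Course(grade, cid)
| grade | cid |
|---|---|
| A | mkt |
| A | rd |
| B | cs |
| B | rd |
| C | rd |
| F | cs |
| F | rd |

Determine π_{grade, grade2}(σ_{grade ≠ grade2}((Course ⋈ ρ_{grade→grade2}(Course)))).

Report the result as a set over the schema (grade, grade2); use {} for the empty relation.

{(A, B), (A, C), (A, F), (B, A), (B, C), (B, F), (C, A), (C, B), (C, F), (F, A), (F, B), (F, C)}

ρ[grade→grade2]: schema becomes (grade2, cid); tuples unchanged.
Course ⋈ ρ_{grade→grade2}(Course) (natural join on cid): {(A, mkt, A), (A, rd, A), (A, rd, B), (A, rd, C), (A, rd, F), (B, cs, B), (B, cs, F), (B, rd, A), (B, rd, B), (B, rd, C), (B, rd, F), (C, rd, A), (C, rd, B), (C, rd, C), (C, rd, F), (F, cs, B), (F, cs, F), (F, rd, A), (F, rd, B), (F, rd, C), (F, rd, F)}
Apply σ_{grade ≠ grade2}; surviving tuples: {(A, rd, B), (A, rd, C), (A, rd, F), (B, cs, F), (B, rd, A), (B, rd, C), (B, rd, F), (C, rd, A), (C, rd, B), (C, rd, F), (F, cs, B), (F, rd, A), (F, rd, B), (F, rd, C)}
π[grade, grade2]: project onto (grade, grade2) (2 duplicate(s) eliminated) → {(A, B), (A, C), (A, F), (B, A), (B, C), (B, F), (C, A), (C, B), (C, F), (F, A), (F, B), (F, C)}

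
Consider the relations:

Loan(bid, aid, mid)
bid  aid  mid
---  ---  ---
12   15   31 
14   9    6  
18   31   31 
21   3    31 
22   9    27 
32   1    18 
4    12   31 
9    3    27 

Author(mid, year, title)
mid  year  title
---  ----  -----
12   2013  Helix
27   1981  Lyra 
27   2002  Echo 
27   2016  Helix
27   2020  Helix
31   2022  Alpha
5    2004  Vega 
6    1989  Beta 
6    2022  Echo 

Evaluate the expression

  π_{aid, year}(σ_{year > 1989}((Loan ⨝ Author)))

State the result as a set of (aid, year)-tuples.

Joining Loan and Author on mid yields {(12, 15, 31, 2022, Alpha), (14, 9, 6, 1989, Beta), (14, 9, 6, 2022, Echo), (18, 31, 31, 2022, Alpha), (21, 3, 31, 2022, Alpha), (22, 9, 27, 1981, Lyra), (22, 9, 27, 2002, Echo), (22, 9, 27, 2016, Helix), (22, 9, 27, 2020, Helix), (4, 12, 31, 2022, Alpha), (9, 3, 27, 1981, Lyra), (9, 3, 27, 2002, Echo), (9, 3, 27, 2016, Helix), (9, 3, 27, 2020, Helix)}.
Selection year > 1989: {(12, 15, 31, 2022, Alpha), (14, 9, 6, 2022, Echo), (18, 31, 31, 2022, Alpha), (21, 3, 31, 2022, Alpha), (22, 9, 27, 2002, Echo), (22, 9, 27, 2016, Helix), (22, 9, 27, 2020, Helix), (4, 12, 31, 2022, Alpha), (9, 3, 27, 2002, Echo), (9, 3, 27, 2016, Helix), (9, 3, 27, 2020, Helix)}
Projecting to aid, year: {(12, 2022), (15, 2022), (3, 2002), (3, 2016), (3, 2020), (3, 2022), (31, 2022), (9, 2002), (9, 2016), (9, 2020), (9, 2022)}

{(12, 2022), (15, 2022), (3, 2002), (3, 2016), (3, 2020), (3, 2022), (31, 2022), (9, 2002), (9, 2016), (9, 2020), (9, 2022)}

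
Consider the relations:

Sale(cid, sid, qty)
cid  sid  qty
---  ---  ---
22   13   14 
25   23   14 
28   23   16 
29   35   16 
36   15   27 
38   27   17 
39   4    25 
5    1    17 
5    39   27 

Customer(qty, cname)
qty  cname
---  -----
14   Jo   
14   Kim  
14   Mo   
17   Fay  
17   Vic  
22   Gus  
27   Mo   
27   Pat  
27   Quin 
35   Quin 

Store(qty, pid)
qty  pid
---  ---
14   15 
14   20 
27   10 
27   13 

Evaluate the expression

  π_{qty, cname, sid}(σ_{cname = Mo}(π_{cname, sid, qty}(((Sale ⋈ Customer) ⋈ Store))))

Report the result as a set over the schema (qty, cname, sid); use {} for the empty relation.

Joining Sale and Customer on qty yields {(22, 13, 14, Jo), (22, 13, 14, Kim), (22, 13, 14, Mo), (25, 23, 14, Jo), (25, 23, 14, Kim), (25, 23, 14, Mo), (36, 15, 27, Mo), (36, 15, 27, Pat), (36, 15, 27, Quin), (38, 27, 17, Fay), (38, 27, 17, Vic), (5, 1, 17, Fay), (5, 1, 17, Vic), (5, 39, 27, Mo), (5, 39, 27, Pat), (5, 39, 27, Quin)}.
Joining (Sale ⋈ Customer) and Store on qty yields {(22, 13, 14, Jo, 15), (22, 13, 14, Jo, 20), (22, 13, 14, Kim, 15), (22, 13, 14, Kim, 20), (22, 13, 14, Mo, 15), (22, 13, 14, Mo, 20), (25, 23, 14, Jo, 15), (25, 23, 14, Jo, 20), (25, 23, 14, Kim, 15), (25, 23, 14, Kim, 20), (25, 23, 14, Mo, 15), (25, 23, 14, Mo, 20), (36, 15, 27, Mo, 10), (36, 15, 27, Mo, 13), (36, 15, 27, Pat, 10), (36, 15, 27, Pat, 13), (36, 15, 27, Quin, 10), (36, 15, 27, Quin, 13), (5, 39, 27, Mo, 10), (5, 39, 27, Mo, 13), (5, 39, 27, Pat, 10), (5, 39, 27, Pat, 13), (5, 39, 27, Quin, 10), (5, 39, 27, Quin, 13)}.
Keep only column(s) cname, sid, qty (12 duplicate(s) eliminated): {(Jo, 13, 14), (Jo, 23, 14), (Kim, 13, 14), (Kim, 23, 14), (Mo, 13, 14), (Mo, 15, 27), (Mo, 23, 14), (Mo, 39, 27), (Pat, 15, 27), (Pat, 39, 27), (Quin, 15, 27), (Quin, 39, 27)}
Filtering on cname = Mo leaves {(Mo, 13, 14), (Mo, 15, 27), (Mo, 23, 14), (Mo, 39, 27)}.
Keep only column(s) qty, cname, sid: {(14, Mo, 13), (14, Mo, 23), (27, Mo, 15), (27, Mo, 39)}

{(14, Mo, 13), (14, Mo, 23), (27, Mo, 15), (27, Mo, 39)}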